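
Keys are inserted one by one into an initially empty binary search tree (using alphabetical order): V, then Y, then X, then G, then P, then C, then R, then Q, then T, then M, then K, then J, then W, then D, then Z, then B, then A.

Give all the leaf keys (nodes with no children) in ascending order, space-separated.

A D J Q T W Z

V: root
Y: right child of V (depth 1)
X: left child of Y (depth 2)
G: left child of V (depth 1)
P: right child of G (depth 2)
C: left child of G (depth 2)
R: right child of P (depth 3)
Q: left child of R (depth 4)
T: right child of R (depth 4)
M: left child of P (depth 3)
K: left child of M (depth 4)
J: left child of K (depth 5)
W: left child of X (depth 3)
D: right child of C (depth 3)
Z: right child of Y (depth 2)
B: left child of C (depth 3)
A: left child of B (depth 4)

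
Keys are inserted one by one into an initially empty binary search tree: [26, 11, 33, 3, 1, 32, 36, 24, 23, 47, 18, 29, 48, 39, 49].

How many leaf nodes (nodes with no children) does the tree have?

26: root
11: left child of 26 (depth 1)
33: right child of 26 (depth 1)
3: left child of 11 (depth 2)
1: left child of 3 (depth 3)
32: left child of 33 (depth 2)
36: right child of 33 (depth 2)
24: right child of 11 (depth 2)
23: left child of 24 (depth 3)
47: right child of 36 (depth 3)
18: left child of 23 (depth 4)
29: left child of 32 (depth 3)
48: right child of 47 (depth 4)
39: left child of 47 (depth 4)
49: right child of 48 (depth 5)

Leaves: 1, 18, 29, 39, 49 — 5 in total.

5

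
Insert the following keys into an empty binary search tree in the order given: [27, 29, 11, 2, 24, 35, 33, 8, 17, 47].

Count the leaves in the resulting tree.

27: root
29: right child of 27 (depth 1)
11: left child of 27 (depth 1)
2: left child of 11 (depth 2)
24: right child of 11 (depth 2)
35: right child of 29 (depth 2)
33: left child of 35 (depth 3)
8: right child of 2 (depth 3)
17: left child of 24 (depth 3)
47: right child of 35 (depth 3)

Leaves: 8, 17, 33, 47 — 4 in total.

4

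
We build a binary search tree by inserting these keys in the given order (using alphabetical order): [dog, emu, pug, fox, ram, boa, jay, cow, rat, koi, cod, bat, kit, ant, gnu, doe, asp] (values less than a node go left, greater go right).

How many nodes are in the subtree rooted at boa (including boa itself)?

7

Resulting structure (node: left, right):
  dog: L=boa, R=emu
  emu: L=–, R=pug
  pug: L=fox, R=ram
  fox: L=–, R=jay
  ram: L=–, R=rat
  boa: L=bat, R=cow
  jay: L=gnu, R=koi
  cow: L=cod, R=doe
  rat: L=–, R=–
  koi: L=kit, R=–
  cod: L=–, R=–
  bat: L=ant, R=–
  kit: L=–, R=–
  ant: L=–, R=asp
  gnu: L=–, R=–
  doe: L=–, R=–
  asp: L=–, R=–

Subtree rooted at boa contains: boa, bat, ant, asp, cow, cod, doe — 7 nodes.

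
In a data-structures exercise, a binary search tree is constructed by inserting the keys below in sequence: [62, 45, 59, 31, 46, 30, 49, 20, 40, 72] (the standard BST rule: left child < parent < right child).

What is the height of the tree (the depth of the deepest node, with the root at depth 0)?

Resulting structure (node: left, right):
  62: L=45, R=72
  45: L=31, R=59
  59: L=46, R=–
  31: L=30, R=40
  46: L=–, R=49
  30: L=20, R=–
  49: L=–, R=–
  20: L=–, R=–
  40: L=–, R=–
  72: L=–, R=–

The deepest node is 49 at depth 4.

4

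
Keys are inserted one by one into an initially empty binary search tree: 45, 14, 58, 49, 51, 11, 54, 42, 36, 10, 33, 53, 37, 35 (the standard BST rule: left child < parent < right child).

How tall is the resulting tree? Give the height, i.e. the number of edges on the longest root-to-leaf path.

45: root
14: left child of 45 (depth 1)
58: right child of 45 (depth 1)
49: left child of 58 (depth 2)
51: right child of 49 (depth 3)
11: left child of 14 (depth 2)
54: right child of 51 (depth 4)
42: right child of 14 (depth 2)
36: left child of 42 (depth 3)
10: left child of 11 (depth 3)
33: left child of 36 (depth 4)
53: left child of 54 (depth 5)
37: right child of 36 (depth 4)
35: right child of 33 (depth 5)

The deepest node is 53 at depth 5.

5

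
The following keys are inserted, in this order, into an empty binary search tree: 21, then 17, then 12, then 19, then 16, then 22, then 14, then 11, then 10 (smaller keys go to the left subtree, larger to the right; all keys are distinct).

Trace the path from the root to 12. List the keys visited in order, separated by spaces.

21 17 12

Resulting structure (node: left, right):
  21: L=17, R=22
  17: L=12, R=19
  12: L=11, R=16
  19: L=–, R=–
  16: L=14, R=–
  22: L=–, R=–
  14: L=–, R=–
  11: L=10, R=–
  10: L=–, R=–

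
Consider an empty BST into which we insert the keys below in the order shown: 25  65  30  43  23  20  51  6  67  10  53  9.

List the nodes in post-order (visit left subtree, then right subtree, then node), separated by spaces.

Insert 25: tree is empty, so 25 becomes the root.
Insert 65: 65 > 25 → go right. Place as right child of 25.
Insert 30: 30 > 25 → go right; 30 < 65 → go left. Place as left child of 65.
Insert 43: 43 > 25 → go right; 43 < 65 → go left; 43 > 30 → go right. Place as right child of 30.
Insert 23: 23 < 25 → go left. Place as left child of 25.
Insert 20: 20 < 25 → go left; 20 < 23 → go left. Place as left child of 23.
Insert 51: 51 > 25 → go right; 51 < 65 → go left; 51 > 30 → go right; 51 > 43 → go right. Place as right child of 43.
Insert 6: 6 < 25 → go left; 6 < 23 → go left; 6 < 20 → go left. Place as left child of 20.
Insert 67: 67 > 25 → go right; 67 > 65 → go right. Place as right child of 65.
Insert 10: 10 < 25 → go left; 10 < 23 → go left; 10 < 20 → go left; 10 > 6 → go right. Place as right child of 6.
Insert 53: 53 > 25 → go right; 53 < 65 → go left; 53 > 30 → go right; 53 > 43 → go right; 53 > 51 → go right. Place as right child of 51.
Insert 9: 9 < 25 → go left; 9 < 23 → go left; 9 < 20 → go left; 9 > 6 → go right; 9 < 10 → go left. Place as left child of 10.

9 10 6 20 23 53 51 43 30 67 65 25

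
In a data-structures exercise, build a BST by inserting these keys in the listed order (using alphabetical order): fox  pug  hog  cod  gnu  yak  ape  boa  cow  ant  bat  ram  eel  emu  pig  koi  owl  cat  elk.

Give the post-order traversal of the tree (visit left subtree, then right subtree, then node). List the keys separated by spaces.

fox: root
pug: right child of fox (depth 1)
hog: left child of pug (depth 2)
cod: left child of fox (depth 1)
gnu: left child of hog (depth 3)
yak: right child of pug (depth 2)
ape: left child of cod (depth 2)
boa: right child of ape (depth 3)
cow: right child of cod (depth 2)
ant: left child of ape (depth 3)
bat: left child of boa (depth 4)
ram: left child of yak (depth 3)
eel: right child of cow (depth 3)
emu: right child of eel (depth 4)
pig: right child of hog (depth 3)
koi: left child of pig (depth 4)
owl: right child of koi (depth 5)
cat: right child of boa (depth 4)
elk: left child of emu (depth 5)

ant bat cat boa ape elk emu eel cow cod gnu owl koi pig hog ram yak pug fox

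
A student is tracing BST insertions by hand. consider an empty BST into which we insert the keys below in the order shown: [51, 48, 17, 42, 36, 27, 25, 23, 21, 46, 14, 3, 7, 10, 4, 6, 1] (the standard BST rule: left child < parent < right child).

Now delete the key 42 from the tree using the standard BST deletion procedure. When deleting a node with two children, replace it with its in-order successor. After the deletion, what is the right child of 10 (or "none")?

none

Insert 51: tree is empty, so 51 becomes the root.
Insert 48: 48 < 51 → go left. Place as left child of 51.
Insert 17: 17 < 51 → go left; 17 < 48 → go left. Place as left child of 48.
Insert 42: 42 < 51 → go left; 42 < 48 → go left; 42 > 17 → go right. Place as right child of 17.
Insert 36: 36 < 51 → go left; 36 < 48 → go left; 36 > 17 → go right; 36 < 42 → go left. Place as left child of 42.
Insert 27: 27 < 51 → go left; 27 < 48 → go left; 27 > 17 → go right; 27 < 42 → go left; 27 < 36 → go left. Place as left child of 36.
Insert 25: 25 < 51 → go left; 25 < 48 → go left; 25 > 17 → go right; 25 < 42 → go left; 25 < 36 → go left; 25 < 27 → go left. Place as left child of 27.
Insert 23: 23 < 51 → go left; 23 < 48 → go left; 23 > 17 → go right; 23 < 42 → go left; 23 < 36 → go left; 23 < 27 → go left; 23 < 25 → go left. Place as left child of 25.
Insert 21: 21 < 51 → go left; 21 < 48 → go left; 21 > 17 → go right; 21 < 42 → go left; 21 < 36 → go left; 21 < 27 → go left; 21 < 25 → go left; 21 < 23 → go left. Place as left child of 23.
Insert 46: 46 < 51 → go left; 46 < 48 → go left; 46 > 17 → go right; 46 > 42 → go right. Place as right child of 42.
Insert 14: 14 < 51 → go left; 14 < 48 → go left; 14 < 17 → go left. Place as left child of 17.
Insert 3: 3 < 51 → go left; 3 < 48 → go left; 3 < 17 → go left; 3 < 14 → go left. Place as left child of 14.
Insert 7: 7 < 51 → go left; 7 < 48 → go left; 7 < 17 → go left; 7 < 14 → go left; 7 > 3 → go right. Place as right child of 3.
Insert 10: 10 < 51 → go left; 10 < 48 → go left; 10 < 17 → go left; 10 < 14 → go left; 10 > 3 → go right; 10 > 7 → go right. Place as right child of 7.
Insert 4: 4 < 51 → go left; 4 < 48 → go left; 4 < 17 → go left; 4 < 14 → go left; 4 > 3 → go right; 4 < 7 → go left. Place as left child of 7.
Insert 6: 6 < 51 → go left; 6 < 48 → go left; 6 < 17 → go left; 6 < 14 → go left; 6 > 3 → go right; 6 < 7 → go left; 6 > 4 → go right. Place as right child of 4.
Insert 1: 1 < 51 → go left; 1 < 48 → go left; 1 < 17 → go left; 1 < 14 → go left; 1 < 3 → go left. Place as left child of 3.

Delete 42 (two children — replace with in-order successor).
After deletion, 10's right child: none.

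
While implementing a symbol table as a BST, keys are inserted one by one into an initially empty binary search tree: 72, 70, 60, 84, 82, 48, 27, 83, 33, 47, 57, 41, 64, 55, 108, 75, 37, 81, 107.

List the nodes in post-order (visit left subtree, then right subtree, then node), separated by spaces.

Resulting structure (node: left, right):
  72: L=70, R=84
  70: L=60, R=–
  60: L=48, R=64
  84: L=82, R=108
  82: L=75, R=83
  48: L=27, R=57
  27: L=–, R=33
  83: L=–, R=–
  33: L=–, R=47
  47: L=41, R=–
  57: L=55, R=–
  41: L=37, R=–
  64: L=–, R=–
  55: L=–, R=–
  108: L=107, R=–
  75: L=–, R=81
  37: L=–, R=–
  81: L=–, R=–
  107: L=–, R=–

37 41 47 33 27 55 57 48 64 60 70 81 75 83 82 107 108 84 72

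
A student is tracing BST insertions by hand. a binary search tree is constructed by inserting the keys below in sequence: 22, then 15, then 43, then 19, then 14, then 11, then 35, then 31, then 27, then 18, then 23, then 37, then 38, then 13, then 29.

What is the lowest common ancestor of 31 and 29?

31

22: root
15: left child of 22 (depth 1)
43: right child of 22 (depth 1)
19: right child of 15 (depth 2)
14: left child of 15 (depth 2)
11: left child of 14 (depth 3)
35: left child of 43 (depth 2)
31: left child of 35 (depth 3)
27: left child of 31 (depth 4)
18: left child of 19 (depth 3)
23: left child of 27 (depth 5)
37: right child of 35 (depth 3)
38: right child of 37 (depth 4)
13: right child of 11 (depth 4)
29: right child of 27 (depth 5)

Path to 31: 22 → 43 → 35 → 31
Path to 29: 22 → 43 → 35 → 31 → 27 → 29
31 lies on both paths and is an ancestor of the other node.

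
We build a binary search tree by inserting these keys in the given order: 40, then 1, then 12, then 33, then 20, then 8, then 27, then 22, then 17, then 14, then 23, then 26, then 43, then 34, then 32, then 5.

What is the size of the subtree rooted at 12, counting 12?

Insert 40: tree is empty, so 40 becomes the root.
Insert 1: 1 < 40 → go left. Place as left child of 40.
Insert 12: 12 < 40 → go left; 12 > 1 → go right. Place as right child of 1.
Insert 33: 33 < 40 → go left; 33 > 1 → go right; 33 > 12 → go right. Place as right child of 12.
Insert 20: 20 < 40 → go left; 20 > 1 → go right; 20 > 12 → go right; 20 < 33 → go left. Place as left child of 33.
Insert 8: 8 < 40 → go left; 8 > 1 → go right; 8 < 12 → go left. Place as left child of 12.
Insert 27: 27 < 40 → go left; 27 > 1 → go right; 27 > 12 → go right; 27 < 33 → go left; 27 > 20 → go right. Place as right child of 20.
Insert 22: 22 < 40 → go left; 22 > 1 → go right; 22 > 12 → go right; 22 < 33 → go left; 22 > 20 → go right; 22 < 27 → go left. Place as left child of 27.
Insert 17: 17 < 40 → go left; 17 > 1 → go right; 17 > 12 → go right; 17 < 33 → go left; 17 < 20 → go left. Place as left child of 20.
Insert 14: 14 < 40 → go left; 14 > 1 → go right; 14 > 12 → go right; 14 < 33 → go left; 14 < 20 → go left; 14 < 17 → go left. Place as left child of 17.
Insert 23: 23 < 40 → go left; 23 > 1 → go right; 23 > 12 → go right; 23 < 33 → go left; 23 > 20 → go right; 23 < 27 → go left; 23 > 22 → go right. Place as right child of 22.
Insert 26: 26 < 40 → go left; 26 > 1 → go right; 26 > 12 → go right; 26 < 33 → go left; 26 > 20 → go right; 26 < 27 → go left; 26 > 22 → go right; 26 > 23 → go right. Place as right child of 23.
Insert 43: 43 > 40 → go right. Place as right child of 40.
Insert 34: 34 < 40 → go left; 34 > 1 → go right; 34 > 12 → go right; 34 > 33 → go right. Place as right child of 33.
Insert 32: 32 < 40 → go left; 32 > 1 → go right; 32 > 12 → go right; 32 < 33 → go left; 32 > 20 → go right; 32 > 27 → go right. Place as right child of 27.
Insert 5: 5 < 40 → go left; 5 > 1 → go right; 5 < 12 → go left; 5 < 8 → go left. Place as left child of 8.

Subtree rooted at 12 contains: 12, 8, 5, 33, 20, 17, 14, 27, 22, 23, 26, 32, 34 — 13 nodes.

13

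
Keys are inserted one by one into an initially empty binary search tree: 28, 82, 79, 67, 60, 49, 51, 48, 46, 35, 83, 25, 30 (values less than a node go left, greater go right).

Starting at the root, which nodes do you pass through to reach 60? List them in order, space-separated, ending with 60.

28 82 79 67 60

Insert 28: tree is empty, so 28 becomes the root.
Insert 82: 82 > 28 → go right. Place as right child of 28.
Insert 79: 79 > 28 → go right; 79 < 82 → go left. Place as left child of 82.
Insert 67: 67 > 28 → go right; 67 < 82 → go left; 67 < 79 → go left. Place as left child of 79.
Insert 60: 60 > 28 → go right; 60 < 82 → go left; 60 < 79 → go left; 60 < 67 → go left. Place as left child of 67.
Insert 49: 49 > 28 → go right; 49 < 82 → go left; 49 < 79 → go left; 49 < 67 → go left; 49 < 60 → go left. Place as left child of 60.
Insert 51: 51 > 28 → go right; 51 < 82 → go left; 51 < 79 → go left; 51 < 67 → go left; 51 < 60 → go left; 51 > 49 → go right. Place as right child of 49.
Insert 48: 48 > 28 → go right; 48 < 82 → go left; 48 < 79 → go left; 48 < 67 → go left; 48 < 60 → go left; 48 < 49 → go left. Place as left child of 49.
Insert 46: 46 > 28 → go right; 46 < 82 → go left; 46 < 79 → go left; 46 < 67 → go left; 46 < 60 → go left; 46 < 49 → go left; 46 < 48 → go left. Place as left child of 48.
Insert 35: 35 > 28 → go right; 35 < 82 → go left; 35 < 79 → go left; 35 < 67 → go left; 35 < 60 → go left; 35 < 49 → go left; 35 < 48 → go left; 35 < 46 → go left. Place as left child of 46.
Insert 83: 83 > 28 → go right; 83 > 82 → go right. Place as right child of 82.
Insert 25: 25 < 28 → go left. Place as left child of 28.
Insert 30: 30 > 28 → go right; 30 < 82 → go left; 30 < 79 → go left; 30 < 67 → go left; 30 < 60 → go left; 30 < 49 → go left; 30 < 48 → go left; 30 < 46 → go left; 30 < 35 → go left. Place as left child of 35.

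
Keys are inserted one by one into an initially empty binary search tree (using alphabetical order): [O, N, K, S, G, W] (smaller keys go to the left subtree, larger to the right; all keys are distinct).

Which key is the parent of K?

O: root
N: left child of O (depth 1)
K: left child of N (depth 2)
S: right child of O (depth 1)
G: left child of K (depth 3)
W: right child of S (depth 2)

N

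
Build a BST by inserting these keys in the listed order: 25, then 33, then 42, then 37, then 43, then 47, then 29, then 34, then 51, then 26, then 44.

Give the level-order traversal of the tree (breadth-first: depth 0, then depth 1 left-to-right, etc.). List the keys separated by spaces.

Resulting structure (node: left, right):
  25: L=–, R=33
  33: L=29, R=42
  42: L=37, R=43
  37: L=34, R=–
  43: L=–, R=47
  47: L=44, R=51
  29: L=26, R=–
  34: L=–, R=–
  51: L=–, R=–
  26: L=–, R=–
  44: L=–, R=–

25 33 29 42 26 37 43 34 47 44 51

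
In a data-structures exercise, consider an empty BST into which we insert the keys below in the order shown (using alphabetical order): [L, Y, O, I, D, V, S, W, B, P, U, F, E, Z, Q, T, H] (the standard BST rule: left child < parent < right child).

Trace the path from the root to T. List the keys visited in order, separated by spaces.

L Y O V S U T

Insert L: tree is empty, so L becomes the root.
Insert Y: Y > L → go right. Place as right child of L.
Insert O: O > L → go right; O < Y → go left. Place as left child of Y.
Insert I: I < L → go left. Place as left child of L.
Insert D: D < L → go left; D < I → go left. Place as left child of I.
Insert V: V > L → go right; V < Y → go left; V > O → go right. Place as right child of O.
Insert S: S > L → go right; S < Y → go left; S > O → go right; S < V → go left. Place as left child of V.
Insert W: W > L → go right; W < Y → go left; W > O → go right; W > V → go right. Place as right child of V.
Insert B: B < L → go left; B < I → go left; B < D → go left. Place as left child of D.
Insert P: P > L → go right; P < Y → go left; P > O → go right; P < V → go left; P < S → go left. Place as left child of S.
Insert U: U > L → go right; U < Y → go left; U > O → go right; U < V → go left; U > S → go right. Place as right child of S.
Insert F: F < L → go left; F < I → go left; F > D → go right. Place as right child of D.
Insert E: E < L → go left; E < I → go left; E > D → go right; E < F → go left. Place as left child of F.
Insert Z: Z > L → go right; Z > Y → go right. Place as right child of Y.
Insert Q: Q > L → go right; Q < Y → go left; Q > O → go right; Q < V → go left; Q < S → go left; Q > P → go right. Place as right child of P.
Insert T: T > L → go right; T < Y → go left; T > O → go right; T < V → go left; T > S → go right; T < U → go left. Place as left child of U.
Insert H: H < L → go left; H < I → go left; H > D → go right; H > F → go right. Place as right child of F.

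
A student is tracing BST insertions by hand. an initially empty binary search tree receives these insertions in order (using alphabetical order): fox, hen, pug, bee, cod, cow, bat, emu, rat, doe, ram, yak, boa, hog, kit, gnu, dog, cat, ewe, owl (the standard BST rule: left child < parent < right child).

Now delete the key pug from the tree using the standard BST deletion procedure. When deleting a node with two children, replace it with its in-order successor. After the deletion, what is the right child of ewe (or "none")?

none

fox: root
hen: right child of fox (depth 1)
pug: right child of hen (depth 2)
bee: left child of fox (depth 1)
cod: right child of bee (depth 2)
cow: right child of cod (depth 3)
bat: left child of bee (depth 2)
emu: right child of cow (depth 4)
rat: right child of pug (depth 3)
doe: left child of emu (depth 5)
ram: left child of rat (depth 4)
yak: right child of rat (depth 4)
boa: left child of cod (depth 3)
hog: left child of pug (depth 3)
kit: right child of hog (depth 4)
gnu: left child of hen (depth 2)
dog: right child of doe (depth 6)
cat: right child of boa (depth 4)
ewe: right child of emu (depth 5)
owl: right child of kit (depth 5)

Delete pug (two children — replace with in-order successor).
After deletion, ewe's right child: none.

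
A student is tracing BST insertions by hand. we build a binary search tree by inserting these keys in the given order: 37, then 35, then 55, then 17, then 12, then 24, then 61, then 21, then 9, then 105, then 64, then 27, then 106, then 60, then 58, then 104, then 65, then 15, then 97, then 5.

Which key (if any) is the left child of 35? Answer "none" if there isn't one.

37: root
35: left child of 37 (depth 1)
55: right child of 37 (depth 1)
17: left child of 35 (depth 2)
12: left child of 17 (depth 3)
24: right child of 17 (depth 3)
61: right child of 55 (depth 2)
21: left child of 24 (depth 4)
9: left child of 12 (depth 4)
105: right child of 61 (depth 3)
64: left child of 105 (depth 4)
27: right child of 24 (depth 4)
106: right child of 105 (depth 4)
60: left child of 61 (depth 3)
58: left child of 60 (depth 4)
104: right child of 64 (depth 5)
65: left child of 104 (depth 6)
15: right child of 12 (depth 4)
97: right child of 65 (depth 7)
5: left child of 9 (depth 5)

17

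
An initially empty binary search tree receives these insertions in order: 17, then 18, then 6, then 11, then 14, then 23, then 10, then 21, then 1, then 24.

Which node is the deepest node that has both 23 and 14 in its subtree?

Resulting structure (node: left, right):
  17: L=6, R=18
  18: L=–, R=23
  6: L=1, R=11
  11: L=10, R=14
  14: L=–, R=–
  23: L=21, R=24
  10: L=–, R=–
  21: L=–, R=–
  1: L=–, R=–
  24: L=–, R=–

Path to 23: 17 → 18 → 23
Path to 14: 17 → 6 → 11 → 14
The paths share a prefix ending at 17, then split left and right.

17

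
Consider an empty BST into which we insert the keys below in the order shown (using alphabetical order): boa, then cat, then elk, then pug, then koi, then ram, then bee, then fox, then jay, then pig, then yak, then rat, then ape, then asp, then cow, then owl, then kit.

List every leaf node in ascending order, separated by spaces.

asp cow kit owl rat

boa: root
cat: right child of boa (depth 1)
elk: right child of cat (depth 2)
pug: right child of elk (depth 3)
koi: left child of pug (depth 4)
ram: right child of pug (depth 4)
bee: left child of boa (depth 1)
fox: left child of koi (depth 5)
jay: right child of fox (depth 6)
pig: right child of koi (depth 5)
yak: right child of ram (depth 5)
rat: left child of yak (depth 6)
ape: left child of bee (depth 2)
asp: right child of ape (depth 3)
cow: left child of elk (depth 3)
owl: left child of pig (depth 6)
kit: right child of jay (depth 7)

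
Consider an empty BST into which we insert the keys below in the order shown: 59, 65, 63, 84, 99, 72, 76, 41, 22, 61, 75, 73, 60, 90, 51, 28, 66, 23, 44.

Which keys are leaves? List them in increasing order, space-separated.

23 44 60 66 73 90

Insert 59: tree is empty, so 59 becomes the root.
Insert 65: 65 > 59 → go right. Place as right child of 59.
Insert 63: 63 > 59 → go right; 63 < 65 → go left. Place as left child of 65.
Insert 84: 84 > 59 → go right; 84 > 65 → go right. Place as right child of 65.
Insert 99: 99 > 59 → go right; 99 > 65 → go right; 99 > 84 → go right. Place as right child of 84.
Insert 72: 72 > 59 → go right; 72 > 65 → go right; 72 < 84 → go left. Place as left child of 84.
Insert 76: 76 > 59 → go right; 76 > 65 → go right; 76 < 84 → go left; 76 > 72 → go right. Place as right child of 72.
Insert 41: 41 < 59 → go left. Place as left child of 59.
Insert 22: 22 < 59 → go left; 22 < 41 → go left. Place as left child of 41.
Insert 61: 61 > 59 → go right; 61 < 65 → go left; 61 < 63 → go left. Place as left child of 63.
Insert 75: 75 > 59 → go right; 75 > 65 → go right; 75 < 84 → go left; 75 > 72 → go right; 75 < 76 → go left. Place as left child of 76.
Insert 73: 73 > 59 → go right; 73 > 65 → go right; 73 < 84 → go left; 73 > 72 → go right; 73 < 76 → go left; 73 < 75 → go left. Place as left child of 75.
Insert 60: 60 > 59 → go right; 60 < 65 → go left; 60 < 63 → go left; 60 < 61 → go left. Place as left child of 61.
Insert 90: 90 > 59 → go right; 90 > 65 → go right; 90 > 84 → go right; 90 < 99 → go left. Place as left child of 99.
Insert 51: 51 < 59 → go left; 51 > 41 → go right. Place as right child of 41.
Insert 28: 28 < 59 → go left; 28 < 41 → go left; 28 > 22 → go right. Place as right child of 22.
Insert 66: 66 > 59 → go right; 66 > 65 → go right; 66 < 84 → go left; 66 < 72 → go left. Place as left child of 72.
Insert 23: 23 < 59 → go left; 23 < 41 → go left; 23 > 22 → go right; 23 < 28 → go left. Place as left child of 28.
Insert 44: 44 < 59 → go left; 44 > 41 → go right; 44 < 51 → go left. Place as left child of 51.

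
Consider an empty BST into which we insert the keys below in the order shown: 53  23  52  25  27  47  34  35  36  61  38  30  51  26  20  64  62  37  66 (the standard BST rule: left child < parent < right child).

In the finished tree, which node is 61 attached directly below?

53

53: root
23: left child of 53 (depth 1)
52: right child of 23 (depth 2)
25: left child of 52 (depth 3)
27: right child of 25 (depth 4)
47: right child of 27 (depth 5)
34: left child of 47 (depth 6)
35: right child of 34 (depth 7)
36: right child of 35 (depth 8)
61: right child of 53 (depth 1)
38: right child of 36 (depth 9)
30: left child of 34 (depth 7)
51: right child of 47 (depth 6)
26: left child of 27 (depth 5)
20: left child of 23 (depth 2)
64: right child of 61 (depth 2)
62: left child of 64 (depth 3)
37: left child of 38 (depth 10)
66: right child of 64 (depth 3)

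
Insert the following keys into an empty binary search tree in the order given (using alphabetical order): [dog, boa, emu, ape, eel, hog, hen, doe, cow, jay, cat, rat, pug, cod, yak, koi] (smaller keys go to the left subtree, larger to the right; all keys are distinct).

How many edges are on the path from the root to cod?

5

dog: root
boa: left child of dog (depth 1)
emu: right child of dog (depth 1)
ape: left child of boa (depth 2)
eel: left child of emu (depth 2)
hog: right child of emu (depth 2)
hen: left child of hog (depth 3)
doe: right child of boa (depth 2)
cow: left child of doe (depth 3)
jay: right child of hog (depth 3)
cat: left child of cow (depth 4)
rat: right child of jay (depth 4)
pug: left child of rat (depth 5)
cod: right child of cat (depth 5)
yak: right child of rat (depth 5)
koi: left child of pug (depth 6)

Path to cod: dog → boa → doe → cow → cat → cod, which is 5 edges.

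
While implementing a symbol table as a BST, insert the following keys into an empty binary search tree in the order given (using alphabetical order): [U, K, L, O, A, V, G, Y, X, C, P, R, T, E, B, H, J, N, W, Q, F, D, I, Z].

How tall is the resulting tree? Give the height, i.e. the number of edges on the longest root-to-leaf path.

U: root
K: left child of U (depth 1)
L: right child of K (depth 2)
O: right child of L (depth 3)
A: left child of K (depth 2)
V: right child of U (depth 1)
G: right child of A (depth 3)
Y: right child of V (depth 2)
X: left child of Y (depth 3)
C: left child of G (depth 4)
P: right child of O (depth 4)
R: right child of P (depth 5)
T: right child of R (depth 6)
E: right child of C (depth 5)
B: left child of C (depth 5)
H: right child of G (depth 4)
J: right child of H (depth 5)
N: left child of O (depth 4)
W: left child of X (depth 4)
Q: left child of R (depth 6)
F: right child of E (depth 6)
D: left child of E (depth 6)
I: left child of J (depth 6)
Z: right child of Y (depth 3)

The deepest node is T at depth 6.

6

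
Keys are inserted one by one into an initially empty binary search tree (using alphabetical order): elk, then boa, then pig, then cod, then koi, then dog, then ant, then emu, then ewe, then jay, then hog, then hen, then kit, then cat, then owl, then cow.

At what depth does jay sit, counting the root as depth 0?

5

elk: root
boa: left child of elk (depth 1)
pig: right child of elk (depth 1)
cod: right child of boa (depth 2)
koi: left child of pig (depth 2)
dog: right child of cod (depth 3)
ant: left child of boa (depth 2)
emu: left child of koi (depth 3)
ewe: right child of emu (depth 4)
jay: right child of ewe (depth 5)
hog: left child of jay (depth 6)
hen: left child of hog (depth 7)
kit: right child of jay (depth 6)
cat: left child of cod (depth 3)
owl: right child of koi (depth 3)
cow: left child of dog (depth 4)

Path to jay: elk → pig → koi → emu → ewe → jay, which is 5 edges.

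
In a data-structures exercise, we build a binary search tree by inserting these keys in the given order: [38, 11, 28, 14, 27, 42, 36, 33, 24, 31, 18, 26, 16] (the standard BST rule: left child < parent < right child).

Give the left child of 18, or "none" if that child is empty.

38: root
11: left child of 38 (depth 1)
28: right child of 11 (depth 2)
14: left child of 28 (depth 3)
27: right child of 14 (depth 4)
42: right child of 38 (depth 1)
36: right child of 28 (depth 3)
33: left child of 36 (depth 4)
24: left child of 27 (depth 5)
31: left child of 33 (depth 5)
18: left child of 24 (depth 6)
26: right child of 24 (depth 6)
16: left child of 18 (depth 7)

16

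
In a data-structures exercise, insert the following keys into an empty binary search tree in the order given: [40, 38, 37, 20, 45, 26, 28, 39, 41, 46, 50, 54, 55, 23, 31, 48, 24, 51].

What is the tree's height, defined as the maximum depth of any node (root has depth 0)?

6

Resulting structure (node: left, right):
  40: L=38, R=45
  38: L=37, R=39
  37: L=20, R=–
  20: L=–, R=26
  45: L=41, R=46
  26: L=23, R=28
  28: L=–, R=31
  39: L=–, R=–
  41: L=–, R=–
  46: L=–, R=50
  50: L=48, R=54
  54: L=51, R=55
  55: L=–, R=–
  23: L=–, R=24
  31: L=–, R=–
  48: L=–, R=–
  24: L=–, R=–
  51: L=–, R=–

The deepest node is 31 at depth 6.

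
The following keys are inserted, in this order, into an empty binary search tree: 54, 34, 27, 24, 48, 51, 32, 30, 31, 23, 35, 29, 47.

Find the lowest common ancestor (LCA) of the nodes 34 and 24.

Resulting structure (node: left, right):
  54: L=34, R=–
  34: L=27, R=48
  27: L=24, R=32
  24: L=23, R=–
  48: L=35, R=51
  51: L=–, R=–
  32: L=30, R=–
  30: L=29, R=31
  31: L=–, R=–
  23: L=–, R=–
  35: L=–, R=47
  29: L=–, R=–
  47: L=–, R=–

Path to 34: 54 → 34
Path to 24: 54 → 34 → 27 → 24
34 lies on both paths and is an ancestor of the other node.

34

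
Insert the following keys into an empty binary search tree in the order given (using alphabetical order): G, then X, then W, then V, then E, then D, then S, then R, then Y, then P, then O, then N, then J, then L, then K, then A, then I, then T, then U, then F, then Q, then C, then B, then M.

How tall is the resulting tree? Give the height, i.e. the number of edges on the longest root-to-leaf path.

11

G: root
X: right child of G (depth 1)
W: left child of X (depth 2)
V: left child of W (depth 3)
E: left child of G (depth 1)
D: left child of E (depth 2)
S: left child of V (depth 4)
R: left child of S (depth 5)
Y: right child of X (depth 2)
P: left child of R (depth 6)
O: left child of P (depth 7)
N: left child of O (depth 8)
J: left child of N (depth 9)
L: right child of J (depth 10)
K: left child of L (depth 11)
A: left child of D (depth 3)
I: left child of J (depth 10)
T: right child of S (depth 5)
U: right child of T (depth 6)
F: right child of E (depth 2)
Q: right child of P (depth 7)
C: right child of A (depth 4)
B: left child of C (depth 5)
M: right child of L (depth 11)

The deepest node is K at depth 11.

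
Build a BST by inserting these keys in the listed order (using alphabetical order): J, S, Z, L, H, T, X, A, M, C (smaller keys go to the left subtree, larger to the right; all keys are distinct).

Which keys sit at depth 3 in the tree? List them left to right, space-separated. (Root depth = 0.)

Insert J: tree is empty, so J becomes the root.
Insert S: S > J → go right. Place as right child of J.
Insert Z: Z > J → go right; Z > S → go right. Place as right child of S.
Insert L: L > J → go right; L < S → go left. Place as left child of S.
Insert H: H < J → go left. Place as left child of J.
Insert T: T > J → go right; T > S → go right; T < Z → go left. Place as left child of Z.
Insert X: X > J → go right; X > S → go right; X < Z → go left; X > T → go right. Place as right child of T.
Insert A: A < J → go left; A < H → go left. Place as left child of H.
Insert M: M > J → go right; M < S → go left; M > L → go right. Place as right child of L.
Insert C: C < J → go left; C < H → go left; C > A → go right. Place as right child of A.

C M T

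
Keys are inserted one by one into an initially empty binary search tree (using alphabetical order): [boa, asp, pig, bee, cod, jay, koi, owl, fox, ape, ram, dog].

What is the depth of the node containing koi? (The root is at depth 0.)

4

Resulting structure (node: left, right):
  boa: L=asp, R=pig
  asp: L=ape, R=bee
  pig: L=cod, R=ram
  bee: L=–, R=–
  cod: L=–, R=jay
  jay: L=fox, R=koi
  koi: L=–, R=owl
  owl: L=–, R=–
  fox: L=dog, R=–
  ape: L=–, R=–
  ram: L=–, R=–
  dog: L=–, R=–

Path to koi: boa → pig → cod → jay → koi, which is 4 edges.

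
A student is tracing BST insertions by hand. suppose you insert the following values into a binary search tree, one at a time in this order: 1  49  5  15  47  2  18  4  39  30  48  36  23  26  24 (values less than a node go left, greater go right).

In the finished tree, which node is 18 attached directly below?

47

Resulting structure (node: left, right):
  1: L=–, R=49
  49: L=5, R=–
  5: L=2, R=15
  15: L=–, R=47
  47: L=18, R=48
  2: L=–, R=4
  18: L=–, R=39
  4: L=–, R=–
  39: L=30, R=–
  30: L=23, R=36
  48: L=–, R=–
  36: L=–, R=–
  23: L=–, R=26
  26: L=24, R=–
  24: L=–, R=–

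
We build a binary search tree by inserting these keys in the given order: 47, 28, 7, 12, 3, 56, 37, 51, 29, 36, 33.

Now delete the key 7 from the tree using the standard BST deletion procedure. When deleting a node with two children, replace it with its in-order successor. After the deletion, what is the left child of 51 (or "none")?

47: root
28: left child of 47 (depth 1)
7: left child of 28 (depth 2)
12: right child of 7 (depth 3)
3: left child of 7 (depth 3)
56: right child of 47 (depth 1)
37: right child of 28 (depth 2)
51: left child of 56 (depth 2)
29: left child of 37 (depth 3)
36: right child of 29 (depth 4)
33: left child of 36 (depth 5)

Delete 7 (two children — replace with in-order successor).
After deletion, 51's left child: none.

none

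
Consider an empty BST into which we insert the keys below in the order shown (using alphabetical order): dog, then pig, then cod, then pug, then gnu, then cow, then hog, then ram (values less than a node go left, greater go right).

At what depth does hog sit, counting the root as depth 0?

Insert dog: tree is empty, so dog becomes the root.
Insert pig: pig > dog → go right. Place as right child of dog.
Insert cod: cod < dog → go left. Place as left child of dog.
Insert pug: pug > dog → go right; pug > pig → go right. Place as right child of pig.
Insert gnu: gnu > dog → go right; gnu < pig → go left. Place as left child of pig.
Insert cow: cow < dog → go left; cow > cod → go right. Place as right child of cod.
Insert hog: hog > dog → go right; hog < pig → go left; hog > gnu → go right. Place as right child of gnu.
Insert ram: ram > dog → go right; ram > pig → go right; ram > pug → go right. Place as right child of pug.

Path to hog: dog → pig → gnu → hog, which is 3 edges.

3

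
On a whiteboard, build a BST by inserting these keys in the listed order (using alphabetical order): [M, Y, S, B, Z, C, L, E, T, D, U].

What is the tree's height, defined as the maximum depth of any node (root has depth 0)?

5

Insert M: tree is empty, so M becomes the root.
Insert Y: Y > M → go right. Place as right child of M.
Insert S: S > M → go right; S < Y → go left. Place as left child of Y.
Insert B: B < M → go left. Place as left child of M.
Insert Z: Z > M → go right; Z > Y → go right. Place as right child of Y.
Insert C: C < M → go left; C > B → go right. Place as right child of B.
Insert L: L < M → go left; L > B → go right; L > C → go right. Place as right child of C.
Insert E: E < M → go left; E > B → go right; E > C → go right; E < L → go left. Place as left child of L.
Insert T: T > M → go right; T < Y → go left; T > S → go right. Place as right child of S.
Insert D: D < M → go left; D > B → go right; D > C → go right; D < L → go left; D < E → go left. Place as left child of E.
Insert U: U > M → go right; U < Y → go left; U > S → go right; U > T → go right. Place as right child of T.

The deepest node is D at depth 5.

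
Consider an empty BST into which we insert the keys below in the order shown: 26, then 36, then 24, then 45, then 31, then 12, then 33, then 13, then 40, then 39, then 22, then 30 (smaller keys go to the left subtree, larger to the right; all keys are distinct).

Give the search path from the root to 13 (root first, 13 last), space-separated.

Resulting structure (node: left, right):
  26: L=24, R=36
  36: L=31, R=45
  24: L=12, R=–
  45: L=40, R=–
  31: L=30, R=33
  12: L=–, R=13
  33: L=–, R=–
  13: L=–, R=22
  40: L=39, R=–
  39: L=–, R=–
  22: L=–, R=–
  30: L=–, R=–

26 24 12 13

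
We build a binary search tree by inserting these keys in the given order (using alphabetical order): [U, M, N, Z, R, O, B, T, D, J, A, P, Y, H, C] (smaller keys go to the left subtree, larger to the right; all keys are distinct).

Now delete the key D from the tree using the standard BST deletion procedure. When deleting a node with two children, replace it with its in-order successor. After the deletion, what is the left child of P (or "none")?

none

Insert U: tree is empty, so U becomes the root.
Insert M: M < U → go left. Place as left child of U.
Insert N: N < U → go left; N > M → go right. Place as right child of M.
Insert Z: Z > U → go right. Place as right child of U.
Insert R: R < U → go left; R > M → go right; R > N → go right. Place as right child of N.
Insert O: O < U → go left; O > M → go right; O > N → go right; O < R → go left. Place as left child of R.
Insert B: B < U → go left; B < M → go left. Place as left child of M.
Insert T: T < U → go left; T > M → go right; T > N → go right; T > R → go right. Place as right child of R.
Insert D: D < U → go left; D < M → go left; D > B → go right. Place as right child of B.
Insert J: J < U → go left; J < M → go left; J > B → go right; J > D → go right. Place as right child of D.
Insert A: A < U → go left; A < M → go left; A < B → go left. Place as left child of B.
Insert P: P < U → go left; P > M → go right; P > N → go right; P < R → go left; P > O → go right. Place as right child of O.
Insert Y: Y > U → go right; Y < Z → go left. Place as left child of Z.
Insert H: H < U → go left; H < M → go left; H > B → go right; H > D → go right; H < J → go left. Place as left child of J.
Insert C: C < U → go left; C < M → go left; C > B → go right; C < D → go left. Place as left child of D.

Delete D (two children — replace with in-order successor).
After deletion, P's left child: none.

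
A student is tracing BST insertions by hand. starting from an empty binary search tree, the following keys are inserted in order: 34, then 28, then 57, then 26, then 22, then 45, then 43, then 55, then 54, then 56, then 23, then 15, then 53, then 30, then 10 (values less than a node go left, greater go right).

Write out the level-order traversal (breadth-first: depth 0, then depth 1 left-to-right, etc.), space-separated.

34: root
28: left child of 34 (depth 1)
57: right child of 34 (depth 1)
26: left child of 28 (depth 2)
22: left child of 26 (depth 3)
45: left child of 57 (depth 2)
43: left child of 45 (depth 3)
55: right child of 45 (depth 3)
54: left child of 55 (depth 4)
56: right child of 55 (depth 4)
23: right child of 22 (depth 4)
15: left child of 22 (depth 4)
53: left child of 54 (depth 5)
30: right child of 28 (depth 2)
10: left child of 15 (depth 5)

34 28 57 26 30 45 22 43 55 15 23 54 56 10 53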